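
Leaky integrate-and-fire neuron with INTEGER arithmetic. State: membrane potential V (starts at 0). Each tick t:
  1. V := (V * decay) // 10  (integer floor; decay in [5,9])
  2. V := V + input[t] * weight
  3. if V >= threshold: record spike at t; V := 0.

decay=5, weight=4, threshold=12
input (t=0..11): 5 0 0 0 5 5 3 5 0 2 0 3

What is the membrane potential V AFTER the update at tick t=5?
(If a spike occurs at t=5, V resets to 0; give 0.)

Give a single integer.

t=0: input=5 -> V=0 FIRE
t=1: input=0 -> V=0
t=2: input=0 -> V=0
t=3: input=0 -> V=0
t=4: input=5 -> V=0 FIRE
t=5: input=5 -> V=0 FIRE
t=6: input=3 -> V=0 FIRE
t=7: input=5 -> V=0 FIRE
t=8: input=0 -> V=0
t=9: input=2 -> V=8
t=10: input=0 -> V=4
t=11: input=3 -> V=0 FIRE

Answer: 0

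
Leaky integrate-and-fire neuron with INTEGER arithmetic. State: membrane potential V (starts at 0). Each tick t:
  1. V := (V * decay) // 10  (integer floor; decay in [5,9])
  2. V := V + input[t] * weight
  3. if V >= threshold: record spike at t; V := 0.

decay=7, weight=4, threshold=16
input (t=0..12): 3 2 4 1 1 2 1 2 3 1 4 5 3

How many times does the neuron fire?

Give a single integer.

t=0: input=3 -> V=12
t=1: input=2 -> V=0 FIRE
t=2: input=4 -> V=0 FIRE
t=3: input=1 -> V=4
t=4: input=1 -> V=6
t=5: input=2 -> V=12
t=6: input=1 -> V=12
t=7: input=2 -> V=0 FIRE
t=8: input=3 -> V=12
t=9: input=1 -> V=12
t=10: input=4 -> V=0 FIRE
t=11: input=5 -> V=0 FIRE
t=12: input=3 -> V=12

Answer: 5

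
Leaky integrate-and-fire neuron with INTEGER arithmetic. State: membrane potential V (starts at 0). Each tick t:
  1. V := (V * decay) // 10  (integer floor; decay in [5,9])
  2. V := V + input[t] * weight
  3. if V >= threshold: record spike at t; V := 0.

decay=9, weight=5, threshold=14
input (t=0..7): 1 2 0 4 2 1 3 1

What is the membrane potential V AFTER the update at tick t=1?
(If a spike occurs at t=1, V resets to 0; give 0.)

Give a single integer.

t=0: input=1 -> V=5
t=1: input=2 -> V=0 FIRE
t=2: input=0 -> V=0
t=3: input=4 -> V=0 FIRE
t=4: input=2 -> V=10
t=5: input=1 -> V=0 FIRE
t=6: input=3 -> V=0 FIRE
t=7: input=1 -> V=5

Answer: 0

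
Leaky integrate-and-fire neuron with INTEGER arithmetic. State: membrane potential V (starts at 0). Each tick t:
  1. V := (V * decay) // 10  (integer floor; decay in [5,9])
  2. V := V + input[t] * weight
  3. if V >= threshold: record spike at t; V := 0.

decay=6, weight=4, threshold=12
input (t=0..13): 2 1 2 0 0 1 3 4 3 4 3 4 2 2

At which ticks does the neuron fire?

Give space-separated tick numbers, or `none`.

t=0: input=2 -> V=8
t=1: input=1 -> V=8
t=2: input=2 -> V=0 FIRE
t=3: input=0 -> V=0
t=4: input=0 -> V=0
t=5: input=1 -> V=4
t=6: input=3 -> V=0 FIRE
t=7: input=4 -> V=0 FIRE
t=8: input=3 -> V=0 FIRE
t=9: input=4 -> V=0 FIRE
t=10: input=3 -> V=0 FIRE
t=11: input=4 -> V=0 FIRE
t=12: input=2 -> V=8
t=13: input=2 -> V=0 FIRE

Answer: 2 6 7 8 9 10 11 13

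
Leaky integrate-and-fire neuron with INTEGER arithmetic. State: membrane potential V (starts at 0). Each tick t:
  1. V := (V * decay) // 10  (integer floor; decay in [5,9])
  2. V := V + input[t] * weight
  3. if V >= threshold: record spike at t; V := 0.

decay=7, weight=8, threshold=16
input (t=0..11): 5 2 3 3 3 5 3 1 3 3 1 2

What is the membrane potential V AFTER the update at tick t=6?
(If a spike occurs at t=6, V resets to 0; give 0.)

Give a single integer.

t=0: input=5 -> V=0 FIRE
t=1: input=2 -> V=0 FIRE
t=2: input=3 -> V=0 FIRE
t=3: input=3 -> V=0 FIRE
t=4: input=3 -> V=0 FIRE
t=5: input=5 -> V=0 FIRE
t=6: input=3 -> V=0 FIRE
t=7: input=1 -> V=8
t=8: input=3 -> V=0 FIRE
t=9: input=3 -> V=0 FIRE
t=10: input=1 -> V=8
t=11: input=2 -> V=0 FIRE

Answer: 0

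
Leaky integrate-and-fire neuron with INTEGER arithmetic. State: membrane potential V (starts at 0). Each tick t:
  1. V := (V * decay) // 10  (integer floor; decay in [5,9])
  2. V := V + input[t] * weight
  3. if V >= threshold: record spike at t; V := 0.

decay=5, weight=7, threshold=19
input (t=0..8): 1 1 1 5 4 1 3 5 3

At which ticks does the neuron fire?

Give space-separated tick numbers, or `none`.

Answer: 3 4 6 7 8

Derivation:
t=0: input=1 -> V=7
t=1: input=1 -> V=10
t=2: input=1 -> V=12
t=3: input=5 -> V=0 FIRE
t=4: input=4 -> V=0 FIRE
t=5: input=1 -> V=7
t=6: input=3 -> V=0 FIRE
t=7: input=5 -> V=0 FIRE
t=8: input=3 -> V=0 FIRE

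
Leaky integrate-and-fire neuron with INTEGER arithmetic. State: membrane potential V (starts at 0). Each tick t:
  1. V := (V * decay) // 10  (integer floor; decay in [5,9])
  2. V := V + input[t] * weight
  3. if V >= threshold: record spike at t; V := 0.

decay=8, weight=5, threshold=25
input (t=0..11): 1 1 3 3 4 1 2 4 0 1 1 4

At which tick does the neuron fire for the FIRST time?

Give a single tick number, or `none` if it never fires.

t=0: input=1 -> V=5
t=1: input=1 -> V=9
t=2: input=3 -> V=22
t=3: input=3 -> V=0 FIRE
t=4: input=4 -> V=20
t=5: input=1 -> V=21
t=6: input=2 -> V=0 FIRE
t=7: input=4 -> V=20
t=8: input=0 -> V=16
t=9: input=1 -> V=17
t=10: input=1 -> V=18
t=11: input=4 -> V=0 FIRE

Answer: 3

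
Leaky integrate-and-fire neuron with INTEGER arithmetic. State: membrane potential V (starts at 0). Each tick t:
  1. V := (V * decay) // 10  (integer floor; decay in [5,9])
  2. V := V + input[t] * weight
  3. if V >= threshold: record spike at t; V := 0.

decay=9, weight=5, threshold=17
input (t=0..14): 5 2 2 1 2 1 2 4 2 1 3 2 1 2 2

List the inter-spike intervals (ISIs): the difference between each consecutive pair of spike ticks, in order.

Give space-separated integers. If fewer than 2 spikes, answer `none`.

t=0: input=5 -> V=0 FIRE
t=1: input=2 -> V=10
t=2: input=2 -> V=0 FIRE
t=3: input=1 -> V=5
t=4: input=2 -> V=14
t=5: input=1 -> V=0 FIRE
t=6: input=2 -> V=10
t=7: input=4 -> V=0 FIRE
t=8: input=2 -> V=10
t=9: input=1 -> V=14
t=10: input=3 -> V=0 FIRE
t=11: input=2 -> V=10
t=12: input=1 -> V=14
t=13: input=2 -> V=0 FIRE
t=14: input=2 -> V=10

Answer: 2 3 2 3 3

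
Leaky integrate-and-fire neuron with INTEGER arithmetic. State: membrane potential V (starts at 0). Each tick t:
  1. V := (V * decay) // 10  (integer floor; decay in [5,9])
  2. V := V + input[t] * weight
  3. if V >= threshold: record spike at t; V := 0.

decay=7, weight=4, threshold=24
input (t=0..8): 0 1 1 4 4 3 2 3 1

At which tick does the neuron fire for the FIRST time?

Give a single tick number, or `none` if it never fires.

Answer: 4

Derivation:
t=0: input=0 -> V=0
t=1: input=1 -> V=4
t=2: input=1 -> V=6
t=3: input=4 -> V=20
t=4: input=4 -> V=0 FIRE
t=5: input=3 -> V=12
t=6: input=2 -> V=16
t=7: input=3 -> V=23
t=8: input=1 -> V=20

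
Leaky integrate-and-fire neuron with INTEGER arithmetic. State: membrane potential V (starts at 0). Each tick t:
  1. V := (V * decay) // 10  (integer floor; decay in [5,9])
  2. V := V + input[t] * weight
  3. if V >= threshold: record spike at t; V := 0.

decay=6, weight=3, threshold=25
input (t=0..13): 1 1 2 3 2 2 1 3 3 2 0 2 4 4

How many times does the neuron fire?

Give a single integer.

Answer: 0

Derivation:
t=0: input=1 -> V=3
t=1: input=1 -> V=4
t=2: input=2 -> V=8
t=3: input=3 -> V=13
t=4: input=2 -> V=13
t=5: input=2 -> V=13
t=6: input=1 -> V=10
t=7: input=3 -> V=15
t=8: input=3 -> V=18
t=9: input=2 -> V=16
t=10: input=0 -> V=9
t=11: input=2 -> V=11
t=12: input=4 -> V=18
t=13: input=4 -> V=22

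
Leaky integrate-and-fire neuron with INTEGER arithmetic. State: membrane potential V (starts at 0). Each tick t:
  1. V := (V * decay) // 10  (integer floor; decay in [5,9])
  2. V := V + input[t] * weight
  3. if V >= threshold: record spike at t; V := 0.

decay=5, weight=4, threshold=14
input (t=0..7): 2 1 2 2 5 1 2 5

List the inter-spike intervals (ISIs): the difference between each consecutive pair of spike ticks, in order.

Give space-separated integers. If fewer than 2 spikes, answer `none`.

t=0: input=2 -> V=8
t=1: input=1 -> V=8
t=2: input=2 -> V=12
t=3: input=2 -> V=0 FIRE
t=4: input=5 -> V=0 FIRE
t=5: input=1 -> V=4
t=6: input=2 -> V=10
t=7: input=5 -> V=0 FIRE

Answer: 1 3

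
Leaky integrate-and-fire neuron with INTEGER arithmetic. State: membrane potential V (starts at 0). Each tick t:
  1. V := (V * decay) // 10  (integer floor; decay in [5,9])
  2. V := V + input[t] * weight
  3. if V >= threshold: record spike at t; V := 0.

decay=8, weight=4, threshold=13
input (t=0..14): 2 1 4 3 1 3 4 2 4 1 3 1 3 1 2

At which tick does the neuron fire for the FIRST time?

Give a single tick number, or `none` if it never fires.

Answer: 2

Derivation:
t=0: input=2 -> V=8
t=1: input=1 -> V=10
t=2: input=4 -> V=0 FIRE
t=3: input=3 -> V=12
t=4: input=1 -> V=0 FIRE
t=5: input=3 -> V=12
t=6: input=4 -> V=0 FIRE
t=7: input=2 -> V=8
t=8: input=4 -> V=0 FIRE
t=9: input=1 -> V=4
t=10: input=3 -> V=0 FIRE
t=11: input=1 -> V=4
t=12: input=3 -> V=0 FIRE
t=13: input=1 -> V=4
t=14: input=2 -> V=11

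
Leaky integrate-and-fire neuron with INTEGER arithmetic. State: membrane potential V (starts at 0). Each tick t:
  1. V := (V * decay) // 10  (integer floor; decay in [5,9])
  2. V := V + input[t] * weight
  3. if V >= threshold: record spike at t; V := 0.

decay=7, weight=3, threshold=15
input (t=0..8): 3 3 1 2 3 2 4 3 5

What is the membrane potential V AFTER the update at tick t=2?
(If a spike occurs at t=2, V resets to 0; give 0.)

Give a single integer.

Answer: 3

Derivation:
t=0: input=3 -> V=9
t=1: input=3 -> V=0 FIRE
t=2: input=1 -> V=3
t=3: input=2 -> V=8
t=4: input=3 -> V=14
t=5: input=2 -> V=0 FIRE
t=6: input=4 -> V=12
t=7: input=3 -> V=0 FIRE
t=8: input=5 -> V=0 FIRE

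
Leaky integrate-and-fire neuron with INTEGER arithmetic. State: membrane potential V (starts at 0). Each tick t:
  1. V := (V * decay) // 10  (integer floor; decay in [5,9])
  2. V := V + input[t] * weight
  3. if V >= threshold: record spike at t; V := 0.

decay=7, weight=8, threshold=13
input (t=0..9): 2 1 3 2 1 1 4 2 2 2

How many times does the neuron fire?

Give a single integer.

Answer: 8

Derivation:
t=0: input=2 -> V=0 FIRE
t=1: input=1 -> V=8
t=2: input=3 -> V=0 FIRE
t=3: input=2 -> V=0 FIRE
t=4: input=1 -> V=8
t=5: input=1 -> V=0 FIRE
t=6: input=4 -> V=0 FIRE
t=7: input=2 -> V=0 FIRE
t=8: input=2 -> V=0 FIRE
t=9: input=2 -> V=0 FIRE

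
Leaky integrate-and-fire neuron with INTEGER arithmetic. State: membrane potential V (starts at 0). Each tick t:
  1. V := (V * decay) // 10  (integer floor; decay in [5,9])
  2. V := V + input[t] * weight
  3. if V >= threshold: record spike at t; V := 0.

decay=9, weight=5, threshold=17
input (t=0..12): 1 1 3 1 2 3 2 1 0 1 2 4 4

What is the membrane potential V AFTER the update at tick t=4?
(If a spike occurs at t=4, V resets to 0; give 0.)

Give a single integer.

t=0: input=1 -> V=5
t=1: input=1 -> V=9
t=2: input=3 -> V=0 FIRE
t=3: input=1 -> V=5
t=4: input=2 -> V=14
t=5: input=3 -> V=0 FIRE
t=6: input=2 -> V=10
t=7: input=1 -> V=14
t=8: input=0 -> V=12
t=9: input=1 -> V=15
t=10: input=2 -> V=0 FIRE
t=11: input=4 -> V=0 FIRE
t=12: input=4 -> V=0 FIRE

Answer: 14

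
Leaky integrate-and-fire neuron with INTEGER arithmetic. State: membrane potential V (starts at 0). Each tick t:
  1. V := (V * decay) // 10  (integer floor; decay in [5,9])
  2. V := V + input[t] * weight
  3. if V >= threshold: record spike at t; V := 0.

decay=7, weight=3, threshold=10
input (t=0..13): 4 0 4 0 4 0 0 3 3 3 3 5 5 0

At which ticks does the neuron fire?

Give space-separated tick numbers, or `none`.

Answer: 0 2 4 8 10 11 12

Derivation:
t=0: input=4 -> V=0 FIRE
t=1: input=0 -> V=0
t=2: input=4 -> V=0 FIRE
t=3: input=0 -> V=0
t=4: input=4 -> V=0 FIRE
t=5: input=0 -> V=0
t=6: input=0 -> V=0
t=7: input=3 -> V=9
t=8: input=3 -> V=0 FIRE
t=9: input=3 -> V=9
t=10: input=3 -> V=0 FIRE
t=11: input=5 -> V=0 FIRE
t=12: input=5 -> V=0 FIRE
t=13: input=0 -> V=0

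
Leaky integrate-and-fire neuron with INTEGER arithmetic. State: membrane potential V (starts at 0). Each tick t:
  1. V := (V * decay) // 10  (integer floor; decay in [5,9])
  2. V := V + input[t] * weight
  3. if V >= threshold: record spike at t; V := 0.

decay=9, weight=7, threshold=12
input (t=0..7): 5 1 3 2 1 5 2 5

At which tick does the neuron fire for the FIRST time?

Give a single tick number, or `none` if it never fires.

t=0: input=5 -> V=0 FIRE
t=1: input=1 -> V=7
t=2: input=3 -> V=0 FIRE
t=3: input=2 -> V=0 FIRE
t=4: input=1 -> V=7
t=5: input=5 -> V=0 FIRE
t=6: input=2 -> V=0 FIRE
t=7: input=5 -> V=0 FIRE

Answer: 0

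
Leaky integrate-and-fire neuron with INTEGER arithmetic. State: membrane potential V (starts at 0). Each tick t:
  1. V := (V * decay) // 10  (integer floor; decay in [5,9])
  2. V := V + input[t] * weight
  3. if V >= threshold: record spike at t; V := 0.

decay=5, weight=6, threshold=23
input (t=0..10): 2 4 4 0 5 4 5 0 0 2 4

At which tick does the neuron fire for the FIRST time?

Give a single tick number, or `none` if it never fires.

Answer: 1

Derivation:
t=0: input=2 -> V=12
t=1: input=4 -> V=0 FIRE
t=2: input=4 -> V=0 FIRE
t=3: input=0 -> V=0
t=4: input=5 -> V=0 FIRE
t=5: input=4 -> V=0 FIRE
t=6: input=5 -> V=0 FIRE
t=7: input=0 -> V=0
t=8: input=0 -> V=0
t=9: input=2 -> V=12
t=10: input=4 -> V=0 FIRE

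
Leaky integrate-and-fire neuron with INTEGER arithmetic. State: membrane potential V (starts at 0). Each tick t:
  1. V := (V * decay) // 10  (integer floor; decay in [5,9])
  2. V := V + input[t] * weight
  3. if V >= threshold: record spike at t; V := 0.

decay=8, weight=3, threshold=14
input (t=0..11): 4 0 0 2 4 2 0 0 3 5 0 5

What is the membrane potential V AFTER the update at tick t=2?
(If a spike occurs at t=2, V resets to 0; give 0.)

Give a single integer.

Answer: 7

Derivation:
t=0: input=4 -> V=12
t=1: input=0 -> V=9
t=2: input=0 -> V=7
t=3: input=2 -> V=11
t=4: input=4 -> V=0 FIRE
t=5: input=2 -> V=6
t=6: input=0 -> V=4
t=7: input=0 -> V=3
t=8: input=3 -> V=11
t=9: input=5 -> V=0 FIRE
t=10: input=0 -> V=0
t=11: input=5 -> V=0 FIRE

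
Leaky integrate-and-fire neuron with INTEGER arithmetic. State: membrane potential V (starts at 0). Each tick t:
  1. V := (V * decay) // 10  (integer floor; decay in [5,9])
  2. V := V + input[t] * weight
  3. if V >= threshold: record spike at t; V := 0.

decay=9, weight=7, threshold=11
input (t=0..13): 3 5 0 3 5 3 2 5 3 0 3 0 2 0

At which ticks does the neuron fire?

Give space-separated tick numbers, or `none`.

t=0: input=3 -> V=0 FIRE
t=1: input=5 -> V=0 FIRE
t=2: input=0 -> V=0
t=3: input=3 -> V=0 FIRE
t=4: input=5 -> V=0 FIRE
t=5: input=3 -> V=0 FIRE
t=6: input=2 -> V=0 FIRE
t=7: input=5 -> V=0 FIRE
t=8: input=3 -> V=0 FIRE
t=9: input=0 -> V=0
t=10: input=3 -> V=0 FIRE
t=11: input=0 -> V=0
t=12: input=2 -> V=0 FIRE
t=13: input=0 -> V=0

Answer: 0 1 3 4 5 6 7 8 10 12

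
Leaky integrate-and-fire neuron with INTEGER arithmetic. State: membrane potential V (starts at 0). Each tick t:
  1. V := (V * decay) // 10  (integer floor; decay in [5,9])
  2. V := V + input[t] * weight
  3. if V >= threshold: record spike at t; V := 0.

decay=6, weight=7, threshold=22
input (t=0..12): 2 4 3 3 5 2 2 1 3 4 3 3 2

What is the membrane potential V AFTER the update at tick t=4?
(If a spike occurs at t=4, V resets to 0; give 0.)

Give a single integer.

Answer: 0

Derivation:
t=0: input=2 -> V=14
t=1: input=4 -> V=0 FIRE
t=2: input=3 -> V=21
t=3: input=3 -> V=0 FIRE
t=4: input=5 -> V=0 FIRE
t=5: input=2 -> V=14
t=6: input=2 -> V=0 FIRE
t=7: input=1 -> V=7
t=8: input=3 -> V=0 FIRE
t=9: input=4 -> V=0 FIRE
t=10: input=3 -> V=21
t=11: input=3 -> V=0 FIRE
t=12: input=2 -> V=14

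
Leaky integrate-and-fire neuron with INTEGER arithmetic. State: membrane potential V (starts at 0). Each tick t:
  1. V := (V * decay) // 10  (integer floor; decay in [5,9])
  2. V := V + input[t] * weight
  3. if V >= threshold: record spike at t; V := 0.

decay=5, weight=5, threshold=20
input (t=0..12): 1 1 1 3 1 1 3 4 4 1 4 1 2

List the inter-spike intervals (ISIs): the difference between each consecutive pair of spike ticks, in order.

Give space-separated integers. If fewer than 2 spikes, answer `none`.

t=0: input=1 -> V=5
t=1: input=1 -> V=7
t=2: input=1 -> V=8
t=3: input=3 -> V=19
t=4: input=1 -> V=14
t=5: input=1 -> V=12
t=6: input=3 -> V=0 FIRE
t=7: input=4 -> V=0 FIRE
t=8: input=4 -> V=0 FIRE
t=9: input=1 -> V=5
t=10: input=4 -> V=0 FIRE
t=11: input=1 -> V=5
t=12: input=2 -> V=12

Answer: 1 1 2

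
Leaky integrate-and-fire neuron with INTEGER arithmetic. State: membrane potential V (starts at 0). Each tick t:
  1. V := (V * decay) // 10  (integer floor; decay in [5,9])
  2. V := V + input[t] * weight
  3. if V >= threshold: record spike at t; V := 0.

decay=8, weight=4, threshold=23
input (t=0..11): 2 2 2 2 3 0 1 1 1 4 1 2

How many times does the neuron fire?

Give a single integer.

t=0: input=2 -> V=8
t=1: input=2 -> V=14
t=2: input=2 -> V=19
t=3: input=2 -> V=0 FIRE
t=4: input=3 -> V=12
t=5: input=0 -> V=9
t=6: input=1 -> V=11
t=7: input=1 -> V=12
t=8: input=1 -> V=13
t=9: input=4 -> V=0 FIRE
t=10: input=1 -> V=4
t=11: input=2 -> V=11

Answer: 2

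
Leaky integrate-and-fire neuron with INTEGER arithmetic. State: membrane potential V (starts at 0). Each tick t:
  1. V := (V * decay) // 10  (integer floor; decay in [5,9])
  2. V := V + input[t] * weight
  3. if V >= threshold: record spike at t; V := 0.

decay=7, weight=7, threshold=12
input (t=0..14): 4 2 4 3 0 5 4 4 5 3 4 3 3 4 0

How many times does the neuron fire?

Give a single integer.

t=0: input=4 -> V=0 FIRE
t=1: input=2 -> V=0 FIRE
t=2: input=4 -> V=0 FIRE
t=3: input=3 -> V=0 FIRE
t=4: input=0 -> V=0
t=5: input=5 -> V=0 FIRE
t=6: input=4 -> V=0 FIRE
t=7: input=4 -> V=0 FIRE
t=8: input=5 -> V=0 FIRE
t=9: input=3 -> V=0 FIRE
t=10: input=4 -> V=0 FIRE
t=11: input=3 -> V=0 FIRE
t=12: input=3 -> V=0 FIRE
t=13: input=4 -> V=0 FIRE
t=14: input=0 -> V=0

Answer: 13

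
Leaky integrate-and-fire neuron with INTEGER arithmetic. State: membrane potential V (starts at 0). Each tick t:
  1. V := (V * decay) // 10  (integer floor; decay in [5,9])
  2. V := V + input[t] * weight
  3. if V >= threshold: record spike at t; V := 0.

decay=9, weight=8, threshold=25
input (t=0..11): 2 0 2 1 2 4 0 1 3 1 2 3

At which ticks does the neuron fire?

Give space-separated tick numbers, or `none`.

t=0: input=2 -> V=16
t=1: input=0 -> V=14
t=2: input=2 -> V=0 FIRE
t=3: input=1 -> V=8
t=4: input=2 -> V=23
t=5: input=4 -> V=0 FIRE
t=6: input=0 -> V=0
t=7: input=1 -> V=8
t=8: input=3 -> V=0 FIRE
t=9: input=1 -> V=8
t=10: input=2 -> V=23
t=11: input=3 -> V=0 FIRE

Answer: 2 5 8 11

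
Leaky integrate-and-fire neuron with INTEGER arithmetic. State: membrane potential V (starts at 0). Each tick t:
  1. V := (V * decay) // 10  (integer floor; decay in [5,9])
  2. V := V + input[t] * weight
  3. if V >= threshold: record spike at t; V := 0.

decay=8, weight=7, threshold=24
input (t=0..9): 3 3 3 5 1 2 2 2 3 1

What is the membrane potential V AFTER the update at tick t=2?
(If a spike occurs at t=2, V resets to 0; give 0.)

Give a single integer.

t=0: input=3 -> V=21
t=1: input=3 -> V=0 FIRE
t=2: input=3 -> V=21
t=3: input=5 -> V=0 FIRE
t=4: input=1 -> V=7
t=5: input=2 -> V=19
t=6: input=2 -> V=0 FIRE
t=7: input=2 -> V=14
t=8: input=3 -> V=0 FIRE
t=9: input=1 -> V=7

Answer: 21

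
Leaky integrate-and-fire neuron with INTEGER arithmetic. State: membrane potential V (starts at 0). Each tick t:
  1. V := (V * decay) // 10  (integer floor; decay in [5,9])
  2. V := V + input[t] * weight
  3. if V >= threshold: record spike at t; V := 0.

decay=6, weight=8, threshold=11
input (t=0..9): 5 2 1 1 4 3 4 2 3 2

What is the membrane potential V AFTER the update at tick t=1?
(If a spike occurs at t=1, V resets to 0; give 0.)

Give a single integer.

Answer: 0

Derivation:
t=0: input=5 -> V=0 FIRE
t=1: input=2 -> V=0 FIRE
t=2: input=1 -> V=8
t=3: input=1 -> V=0 FIRE
t=4: input=4 -> V=0 FIRE
t=5: input=3 -> V=0 FIRE
t=6: input=4 -> V=0 FIRE
t=7: input=2 -> V=0 FIRE
t=8: input=3 -> V=0 FIRE
t=9: input=2 -> V=0 FIRE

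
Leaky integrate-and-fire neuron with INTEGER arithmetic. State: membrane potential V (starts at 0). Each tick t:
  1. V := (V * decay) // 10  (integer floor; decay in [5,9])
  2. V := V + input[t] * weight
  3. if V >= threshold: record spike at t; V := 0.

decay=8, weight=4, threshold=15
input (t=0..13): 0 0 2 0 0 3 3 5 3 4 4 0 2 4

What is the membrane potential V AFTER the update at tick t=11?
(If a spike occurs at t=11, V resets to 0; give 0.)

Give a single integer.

Answer: 0

Derivation:
t=0: input=0 -> V=0
t=1: input=0 -> V=0
t=2: input=2 -> V=8
t=3: input=0 -> V=6
t=4: input=0 -> V=4
t=5: input=3 -> V=0 FIRE
t=6: input=3 -> V=12
t=7: input=5 -> V=0 FIRE
t=8: input=3 -> V=12
t=9: input=4 -> V=0 FIRE
t=10: input=4 -> V=0 FIRE
t=11: input=0 -> V=0
t=12: input=2 -> V=8
t=13: input=4 -> V=0 FIRE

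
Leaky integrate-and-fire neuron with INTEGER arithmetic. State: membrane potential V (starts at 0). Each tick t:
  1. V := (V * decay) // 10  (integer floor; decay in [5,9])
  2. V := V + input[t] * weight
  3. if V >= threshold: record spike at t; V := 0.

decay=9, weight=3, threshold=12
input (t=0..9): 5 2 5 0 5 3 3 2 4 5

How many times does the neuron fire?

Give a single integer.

t=0: input=5 -> V=0 FIRE
t=1: input=2 -> V=6
t=2: input=5 -> V=0 FIRE
t=3: input=0 -> V=0
t=4: input=5 -> V=0 FIRE
t=5: input=3 -> V=9
t=6: input=3 -> V=0 FIRE
t=7: input=2 -> V=6
t=8: input=4 -> V=0 FIRE
t=9: input=5 -> V=0 FIRE

Answer: 6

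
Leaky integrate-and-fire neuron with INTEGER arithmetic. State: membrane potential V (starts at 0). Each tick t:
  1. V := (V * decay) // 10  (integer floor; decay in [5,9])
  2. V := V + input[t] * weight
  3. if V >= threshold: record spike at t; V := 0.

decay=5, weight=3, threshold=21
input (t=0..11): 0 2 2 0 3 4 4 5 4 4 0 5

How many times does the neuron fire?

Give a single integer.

Answer: 1

Derivation:
t=0: input=0 -> V=0
t=1: input=2 -> V=6
t=2: input=2 -> V=9
t=3: input=0 -> V=4
t=4: input=3 -> V=11
t=5: input=4 -> V=17
t=6: input=4 -> V=20
t=7: input=5 -> V=0 FIRE
t=8: input=4 -> V=12
t=9: input=4 -> V=18
t=10: input=0 -> V=9
t=11: input=5 -> V=19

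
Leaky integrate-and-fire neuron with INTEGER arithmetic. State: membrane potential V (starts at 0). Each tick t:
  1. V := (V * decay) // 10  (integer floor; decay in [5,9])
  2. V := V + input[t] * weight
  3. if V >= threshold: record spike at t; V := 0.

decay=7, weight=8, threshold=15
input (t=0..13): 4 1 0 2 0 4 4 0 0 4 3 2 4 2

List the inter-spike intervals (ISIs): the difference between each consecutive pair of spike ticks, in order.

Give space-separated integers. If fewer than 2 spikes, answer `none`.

Answer: 3 2 1 3 1 1 1 1

Derivation:
t=0: input=4 -> V=0 FIRE
t=1: input=1 -> V=8
t=2: input=0 -> V=5
t=3: input=2 -> V=0 FIRE
t=4: input=0 -> V=0
t=5: input=4 -> V=0 FIRE
t=6: input=4 -> V=0 FIRE
t=7: input=0 -> V=0
t=8: input=0 -> V=0
t=9: input=4 -> V=0 FIRE
t=10: input=3 -> V=0 FIRE
t=11: input=2 -> V=0 FIRE
t=12: input=4 -> V=0 FIRE
t=13: input=2 -> V=0 FIRE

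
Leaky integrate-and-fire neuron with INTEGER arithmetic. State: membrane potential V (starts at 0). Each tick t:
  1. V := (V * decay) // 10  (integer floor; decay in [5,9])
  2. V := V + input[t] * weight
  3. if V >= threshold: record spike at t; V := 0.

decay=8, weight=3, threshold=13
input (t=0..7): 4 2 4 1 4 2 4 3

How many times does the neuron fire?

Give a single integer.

Answer: 3

Derivation:
t=0: input=4 -> V=12
t=1: input=2 -> V=0 FIRE
t=2: input=4 -> V=12
t=3: input=1 -> V=12
t=4: input=4 -> V=0 FIRE
t=5: input=2 -> V=6
t=6: input=4 -> V=0 FIRE
t=7: input=3 -> V=9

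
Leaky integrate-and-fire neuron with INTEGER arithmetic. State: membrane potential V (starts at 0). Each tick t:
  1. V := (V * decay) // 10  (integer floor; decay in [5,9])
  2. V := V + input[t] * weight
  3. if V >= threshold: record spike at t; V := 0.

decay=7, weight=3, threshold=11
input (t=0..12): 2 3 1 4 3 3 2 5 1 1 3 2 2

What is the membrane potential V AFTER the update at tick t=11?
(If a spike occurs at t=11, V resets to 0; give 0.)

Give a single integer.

Answer: 6

Derivation:
t=0: input=2 -> V=6
t=1: input=3 -> V=0 FIRE
t=2: input=1 -> V=3
t=3: input=4 -> V=0 FIRE
t=4: input=3 -> V=9
t=5: input=3 -> V=0 FIRE
t=6: input=2 -> V=6
t=7: input=5 -> V=0 FIRE
t=8: input=1 -> V=3
t=9: input=1 -> V=5
t=10: input=3 -> V=0 FIRE
t=11: input=2 -> V=6
t=12: input=2 -> V=10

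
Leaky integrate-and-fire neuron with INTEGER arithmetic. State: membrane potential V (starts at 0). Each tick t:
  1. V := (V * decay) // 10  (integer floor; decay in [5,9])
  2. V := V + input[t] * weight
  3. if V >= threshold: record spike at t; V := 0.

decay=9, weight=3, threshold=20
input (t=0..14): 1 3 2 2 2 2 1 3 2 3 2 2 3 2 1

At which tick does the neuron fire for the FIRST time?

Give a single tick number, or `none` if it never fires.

Answer: 4

Derivation:
t=0: input=1 -> V=3
t=1: input=3 -> V=11
t=2: input=2 -> V=15
t=3: input=2 -> V=19
t=4: input=2 -> V=0 FIRE
t=5: input=2 -> V=6
t=6: input=1 -> V=8
t=7: input=3 -> V=16
t=8: input=2 -> V=0 FIRE
t=9: input=3 -> V=9
t=10: input=2 -> V=14
t=11: input=2 -> V=18
t=12: input=3 -> V=0 FIRE
t=13: input=2 -> V=6
t=14: input=1 -> V=8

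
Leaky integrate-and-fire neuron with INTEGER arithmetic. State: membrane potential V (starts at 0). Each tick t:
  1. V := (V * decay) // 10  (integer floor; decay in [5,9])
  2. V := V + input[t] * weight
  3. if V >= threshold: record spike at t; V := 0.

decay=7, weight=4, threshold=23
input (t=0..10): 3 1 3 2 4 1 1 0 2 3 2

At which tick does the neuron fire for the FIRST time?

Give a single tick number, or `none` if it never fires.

t=0: input=3 -> V=12
t=1: input=1 -> V=12
t=2: input=3 -> V=20
t=3: input=2 -> V=22
t=4: input=4 -> V=0 FIRE
t=5: input=1 -> V=4
t=6: input=1 -> V=6
t=7: input=0 -> V=4
t=8: input=2 -> V=10
t=9: input=3 -> V=19
t=10: input=2 -> V=21

Answer: 4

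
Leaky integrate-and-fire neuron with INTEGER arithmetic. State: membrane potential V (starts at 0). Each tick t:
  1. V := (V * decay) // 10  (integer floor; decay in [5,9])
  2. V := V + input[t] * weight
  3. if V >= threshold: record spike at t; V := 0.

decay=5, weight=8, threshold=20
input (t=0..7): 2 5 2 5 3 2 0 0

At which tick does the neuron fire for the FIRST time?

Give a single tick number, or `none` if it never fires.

t=0: input=2 -> V=16
t=1: input=5 -> V=0 FIRE
t=2: input=2 -> V=16
t=3: input=5 -> V=0 FIRE
t=4: input=3 -> V=0 FIRE
t=5: input=2 -> V=16
t=6: input=0 -> V=8
t=7: input=0 -> V=4

Answer: 1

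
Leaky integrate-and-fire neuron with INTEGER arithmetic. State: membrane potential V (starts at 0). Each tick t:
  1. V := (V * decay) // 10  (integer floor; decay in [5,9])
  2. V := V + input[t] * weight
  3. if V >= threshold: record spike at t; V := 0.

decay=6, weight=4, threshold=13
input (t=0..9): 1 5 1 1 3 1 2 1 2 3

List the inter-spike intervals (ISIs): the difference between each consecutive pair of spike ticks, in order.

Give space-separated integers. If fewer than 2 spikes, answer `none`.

Answer: 3 4

Derivation:
t=0: input=1 -> V=4
t=1: input=5 -> V=0 FIRE
t=2: input=1 -> V=4
t=3: input=1 -> V=6
t=4: input=3 -> V=0 FIRE
t=5: input=1 -> V=4
t=6: input=2 -> V=10
t=7: input=1 -> V=10
t=8: input=2 -> V=0 FIRE
t=9: input=3 -> V=12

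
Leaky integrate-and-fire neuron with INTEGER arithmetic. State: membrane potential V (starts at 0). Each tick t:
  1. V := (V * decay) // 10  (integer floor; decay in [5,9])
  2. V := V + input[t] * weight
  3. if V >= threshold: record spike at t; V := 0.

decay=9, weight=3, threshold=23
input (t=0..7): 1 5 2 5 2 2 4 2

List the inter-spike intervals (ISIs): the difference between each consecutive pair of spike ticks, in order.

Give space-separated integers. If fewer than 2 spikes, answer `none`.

t=0: input=1 -> V=3
t=1: input=5 -> V=17
t=2: input=2 -> V=21
t=3: input=5 -> V=0 FIRE
t=4: input=2 -> V=6
t=5: input=2 -> V=11
t=6: input=4 -> V=21
t=7: input=2 -> V=0 FIRE

Answer: 4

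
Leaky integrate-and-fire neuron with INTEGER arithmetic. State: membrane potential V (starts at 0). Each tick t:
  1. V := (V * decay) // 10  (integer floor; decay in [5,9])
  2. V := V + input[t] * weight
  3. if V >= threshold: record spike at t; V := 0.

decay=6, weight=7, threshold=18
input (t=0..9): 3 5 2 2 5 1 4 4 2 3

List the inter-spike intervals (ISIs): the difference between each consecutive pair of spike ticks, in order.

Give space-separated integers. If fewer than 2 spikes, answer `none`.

Answer: 1 2 1 2 1 2

Derivation:
t=0: input=3 -> V=0 FIRE
t=1: input=5 -> V=0 FIRE
t=2: input=2 -> V=14
t=3: input=2 -> V=0 FIRE
t=4: input=5 -> V=0 FIRE
t=5: input=1 -> V=7
t=6: input=4 -> V=0 FIRE
t=7: input=4 -> V=0 FIRE
t=8: input=2 -> V=14
t=9: input=3 -> V=0 FIRE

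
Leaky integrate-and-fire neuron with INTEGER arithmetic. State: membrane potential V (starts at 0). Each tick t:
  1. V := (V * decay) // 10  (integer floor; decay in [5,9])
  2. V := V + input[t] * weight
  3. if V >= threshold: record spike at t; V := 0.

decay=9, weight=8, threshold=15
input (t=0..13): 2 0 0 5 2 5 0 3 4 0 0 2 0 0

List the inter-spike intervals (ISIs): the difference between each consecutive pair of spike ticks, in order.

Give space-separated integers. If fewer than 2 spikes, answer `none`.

Answer: 3 1 1 2 1 3

Derivation:
t=0: input=2 -> V=0 FIRE
t=1: input=0 -> V=0
t=2: input=0 -> V=0
t=3: input=5 -> V=0 FIRE
t=4: input=2 -> V=0 FIRE
t=5: input=5 -> V=0 FIRE
t=6: input=0 -> V=0
t=7: input=3 -> V=0 FIRE
t=8: input=4 -> V=0 FIRE
t=9: input=0 -> V=0
t=10: input=0 -> V=0
t=11: input=2 -> V=0 FIRE
t=12: input=0 -> V=0
t=13: input=0 -> V=0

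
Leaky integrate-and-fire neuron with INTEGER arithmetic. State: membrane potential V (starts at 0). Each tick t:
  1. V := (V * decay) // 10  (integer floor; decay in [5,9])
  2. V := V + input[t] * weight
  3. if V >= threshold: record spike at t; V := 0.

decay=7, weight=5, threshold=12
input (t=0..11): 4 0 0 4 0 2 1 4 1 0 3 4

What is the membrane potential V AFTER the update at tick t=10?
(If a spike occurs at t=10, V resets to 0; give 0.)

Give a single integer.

Answer: 0

Derivation:
t=0: input=4 -> V=0 FIRE
t=1: input=0 -> V=0
t=2: input=0 -> V=0
t=3: input=4 -> V=0 FIRE
t=4: input=0 -> V=0
t=5: input=2 -> V=10
t=6: input=1 -> V=0 FIRE
t=7: input=4 -> V=0 FIRE
t=8: input=1 -> V=5
t=9: input=0 -> V=3
t=10: input=3 -> V=0 FIRE
t=11: input=4 -> V=0 FIRE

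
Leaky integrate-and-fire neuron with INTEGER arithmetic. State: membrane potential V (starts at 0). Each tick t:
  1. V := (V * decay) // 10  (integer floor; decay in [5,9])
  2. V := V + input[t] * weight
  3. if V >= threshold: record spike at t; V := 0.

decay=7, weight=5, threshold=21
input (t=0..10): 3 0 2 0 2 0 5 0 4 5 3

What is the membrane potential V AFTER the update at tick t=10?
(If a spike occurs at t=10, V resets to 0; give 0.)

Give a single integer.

Answer: 15

Derivation:
t=0: input=3 -> V=15
t=1: input=0 -> V=10
t=2: input=2 -> V=17
t=3: input=0 -> V=11
t=4: input=2 -> V=17
t=5: input=0 -> V=11
t=6: input=5 -> V=0 FIRE
t=7: input=0 -> V=0
t=8: input=4 -> V=20
t=9: input=5 -> V=0 FIRE
t=10: input=3 -> V=15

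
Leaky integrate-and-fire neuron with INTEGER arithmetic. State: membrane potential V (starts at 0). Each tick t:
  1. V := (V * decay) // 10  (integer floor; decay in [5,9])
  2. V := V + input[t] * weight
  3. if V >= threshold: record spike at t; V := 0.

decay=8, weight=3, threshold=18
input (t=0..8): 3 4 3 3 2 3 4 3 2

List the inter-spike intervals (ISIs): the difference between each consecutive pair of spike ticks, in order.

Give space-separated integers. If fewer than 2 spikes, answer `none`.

Answer: 3 2

Derivation:
t=0: input=3 -> V=9
t=1: input=4 -> V=0 FIRE
t=2: input=3 -> V=9
t=3: input=3 -> V=16
t=4: input=2 -> V=0 FIRE
t=5: input=3 -> V=9
t=6: input=4 -> V=0 FIRE
t=7: input=3 -> V=9
t=8: input=2 -> V=13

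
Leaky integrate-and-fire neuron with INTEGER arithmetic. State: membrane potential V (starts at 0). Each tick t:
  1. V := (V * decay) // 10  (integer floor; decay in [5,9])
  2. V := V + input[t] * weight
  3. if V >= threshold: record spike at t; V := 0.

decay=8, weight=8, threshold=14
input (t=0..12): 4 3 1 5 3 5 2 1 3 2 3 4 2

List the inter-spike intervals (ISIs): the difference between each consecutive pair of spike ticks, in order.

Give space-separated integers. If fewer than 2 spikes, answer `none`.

t=0: input=4 -> V=0 FIRE
t=1: input=3 -> V=0 FIRE
t=2: input=1 -> V=8
t=3: input=5 -> V=0 FIRE
t=4: input=3 -> V=0 FIRE
t=5: input=5 -> V=0 FIRE
t=6: input=2 -> V=0 FIRE
t=7: input=1 -> V=8
t=8: input=3 -> V=0 FIRE
t=9: input=2 -> V=0 FIRE
t=10: input=3 -> V=0 FIRE
t=11: input=4 -> V=0 FIRE
t=12: input=2 -> V=0 FIRE

Answer: 1 2 1 1 1 2 1 1 1 1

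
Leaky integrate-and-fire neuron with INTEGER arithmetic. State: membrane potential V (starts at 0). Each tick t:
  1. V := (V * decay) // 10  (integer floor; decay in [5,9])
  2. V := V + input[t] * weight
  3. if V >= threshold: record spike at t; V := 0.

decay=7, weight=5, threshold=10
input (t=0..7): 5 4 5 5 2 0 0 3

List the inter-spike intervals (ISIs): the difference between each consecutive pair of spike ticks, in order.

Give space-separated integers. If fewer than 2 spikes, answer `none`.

t=0: input=5 -> V=0 FIRE
t=1: input=4 -> V=0 FIRE
t=2: input=5 -> V=0 FIRE
t=3: input=5 -> V=0 FIRE
t=4: input=2 -> V=0 FIRE
t=5: input=0 -> V=0
t=6: input=0 -> V=0
t=7: input=3 -> V=0 FIRE

Answer: 1 1 1 1 3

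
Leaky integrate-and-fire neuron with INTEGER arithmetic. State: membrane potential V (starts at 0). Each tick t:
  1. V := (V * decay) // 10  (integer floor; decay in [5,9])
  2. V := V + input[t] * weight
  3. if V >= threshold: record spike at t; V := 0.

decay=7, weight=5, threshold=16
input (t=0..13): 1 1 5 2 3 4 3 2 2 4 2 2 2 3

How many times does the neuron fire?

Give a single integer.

t=0: input=1 -> V=5
t=1: input=1 -> V=8
t=2: input=5 -> V=0 FIRE
t=3: input=2 -> V=10
t=4: input=3 -> V=0 FIRE
t=5: input=4 -> V=0 FIRE
t=6: input=3 -> V=15
t=7: input=2 -> V=0 FIRE
t=8: input=2 -> V=10
t=9: input=4 -> V=0 FIRE
t=10: input=2 -> V=10
t=11: input=2 -> V=0 FIRE
t=12: input=2 -> V=10
t=13: input=3 -> V=0 FIRE

Answer: 7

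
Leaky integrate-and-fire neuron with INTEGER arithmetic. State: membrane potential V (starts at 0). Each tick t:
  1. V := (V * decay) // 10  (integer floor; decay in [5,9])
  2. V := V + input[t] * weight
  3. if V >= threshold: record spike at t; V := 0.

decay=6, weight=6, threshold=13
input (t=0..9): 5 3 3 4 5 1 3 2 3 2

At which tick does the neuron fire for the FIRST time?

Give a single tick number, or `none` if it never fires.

Answer: 0

Derivation:
t=0: input=5 -> V=0 FIRE
t=1: input=3 -> V=0 FIRE
t=2: input=3 -> V=0 FIRE
t=3: input=4 -> V=0 FIRE
t=4: input=5 -> V=0 FIRE
t=5: input=1 -> V=6
t=6: input=3 -> V=0 FIRE
t=7: input=2 -> V=12
t=8: input=3 -> V=0 FIRE
t=9: input=2 -> V=12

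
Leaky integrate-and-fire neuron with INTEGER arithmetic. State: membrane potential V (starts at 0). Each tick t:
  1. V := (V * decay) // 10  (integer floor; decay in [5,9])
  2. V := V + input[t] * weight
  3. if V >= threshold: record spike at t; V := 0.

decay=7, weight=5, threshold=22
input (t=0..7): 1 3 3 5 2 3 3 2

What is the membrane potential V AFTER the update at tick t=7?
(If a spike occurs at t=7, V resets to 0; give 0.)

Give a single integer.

t=0: input=1 -> V=5
t=1: input=3 -> V=18
t=2: input=3 -> V=0 FIRE
t=3: input=5 -> V=0 FIRE
t=4: input=2 -> V=10
t=5: input=3 -> V=0 FIRE
t=6: input=3 -> V=15
t=7: input=2 -> V=20

Answer: 20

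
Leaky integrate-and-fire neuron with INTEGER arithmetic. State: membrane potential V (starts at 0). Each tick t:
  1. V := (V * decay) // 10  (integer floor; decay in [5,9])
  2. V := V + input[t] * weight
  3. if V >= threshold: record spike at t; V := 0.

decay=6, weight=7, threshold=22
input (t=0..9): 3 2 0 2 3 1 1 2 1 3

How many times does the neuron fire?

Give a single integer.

Answer: 3

Derivation:
t=0: input=3 -> V=21
t=1: input=2 -> V=0 FIRE
t=2: input=0 -> V=0
t=3: input=2 -> V=14
t=4: input=3 -> V=0 FIRE
t=5: input=1 -> V=7
t=6: input=1 -> V=11
t=7: input=2 -> V=20
t=8: input=1 -> V=19
t=9: input=3 -> V=0 FIRE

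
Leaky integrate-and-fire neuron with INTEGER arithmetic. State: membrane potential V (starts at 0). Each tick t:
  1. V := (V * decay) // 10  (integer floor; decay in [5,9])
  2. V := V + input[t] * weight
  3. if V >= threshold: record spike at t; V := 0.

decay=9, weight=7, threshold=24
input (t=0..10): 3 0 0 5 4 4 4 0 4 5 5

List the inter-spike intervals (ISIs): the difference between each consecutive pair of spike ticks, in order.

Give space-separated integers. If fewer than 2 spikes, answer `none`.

t=0: input=3 -> V=21
t=1: input=0 -> V=18
t=2: input=0 -> V=16
t=3: input=5 -> V=0 FIRE
t=4: input=4 -> V=0 FIRE
t=5: input=4 -> V=0 FIRE
t=6: input=4 -> V=0 FIRE
t=7: input=0 -> V=0
t=8: input=4 -> V=0 FIRE
t=9: input=5 -> V=0 FIRE
t=10: input=5 -> V=0 FIRE

Answer: 1 1 1 2 1 1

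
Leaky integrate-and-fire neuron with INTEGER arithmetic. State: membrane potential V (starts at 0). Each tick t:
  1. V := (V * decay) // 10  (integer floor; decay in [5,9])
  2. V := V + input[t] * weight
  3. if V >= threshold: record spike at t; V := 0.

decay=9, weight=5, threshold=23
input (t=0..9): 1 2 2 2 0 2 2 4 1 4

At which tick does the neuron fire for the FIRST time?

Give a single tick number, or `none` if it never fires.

t=0: input=1 -> V=5
t=1: input=2 -> V=14
t=2: input=2 -> V=22
t=3: input=2 -> V=0 FIRE
t=4: input=0 -> V=0
t=5: input=2 -> V=10
t=6: input=2 -> V=19
t=7: input=4 -> V=0 FIRE
t=8: input=1 -> V=5
t=9: input=4 -> V=0 FIRE

Answer: 3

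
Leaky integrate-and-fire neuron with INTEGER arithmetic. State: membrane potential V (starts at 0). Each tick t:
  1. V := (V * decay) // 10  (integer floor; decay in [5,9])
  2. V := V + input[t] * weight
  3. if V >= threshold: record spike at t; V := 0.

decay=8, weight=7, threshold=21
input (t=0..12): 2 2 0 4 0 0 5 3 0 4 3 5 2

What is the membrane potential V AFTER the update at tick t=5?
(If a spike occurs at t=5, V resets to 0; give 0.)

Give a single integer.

t=0: input=2 -> V=14
t=1: input=2 -> V=0 FIRE
t=2: input=0 -> V=0
t=3: input=4 -> V=0 FIRE
t=4: input=0 -> V=0
t=5: input=0 -> V=0
t=6: input=5 -> V=0 FIRE
t=7: input=3 -> V=0 FIRE
t=8: input=0 -> V=0
t=9: input=4 -> V=0 FIRE
t=10: input=3 -> V=0 FIRE
t=11: input=5 -> V=0 FIRE
t=12: input=2 -> V=14

Answer: 0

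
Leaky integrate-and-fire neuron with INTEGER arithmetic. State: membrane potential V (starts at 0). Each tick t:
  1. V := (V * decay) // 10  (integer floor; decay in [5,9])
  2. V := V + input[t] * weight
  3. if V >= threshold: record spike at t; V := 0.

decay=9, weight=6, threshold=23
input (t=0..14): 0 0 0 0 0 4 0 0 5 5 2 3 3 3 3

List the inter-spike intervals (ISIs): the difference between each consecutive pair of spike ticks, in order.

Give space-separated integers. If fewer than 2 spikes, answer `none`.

Answer: 3 1 2 2

Derivation:
t=0: input=0 -> V=0
t=1: input=0 -> V=0
t=2: input=0 -> V=0
t=3: input=0 -> V=0
t=4: input=0 -> V=0
t=5: input=4 -> V=0 FIRE
t=6: input=0 -> V=0
t=7: input=0 -> V=0
t=8: input=5 -> V=0 FIRE
t=9: input=5 -> V=0 FIRE
t=10: input=2 -> V=12
t=11: input=3 -> V=0 FIRE
t=12: input=3 -> V=18
t=13: input=3 -> V=0 FIRE
t=14: input=3 -> V=18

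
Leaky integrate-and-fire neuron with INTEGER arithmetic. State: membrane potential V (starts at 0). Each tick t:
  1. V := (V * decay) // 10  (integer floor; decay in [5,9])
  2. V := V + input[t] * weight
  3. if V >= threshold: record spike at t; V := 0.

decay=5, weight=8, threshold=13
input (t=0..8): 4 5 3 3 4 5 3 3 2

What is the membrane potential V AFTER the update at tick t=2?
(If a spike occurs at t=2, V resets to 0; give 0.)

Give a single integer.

t=0: input=4 -> V=0 FIRE
t=1: input=5 -> V=0 FIRE
t=2: input=3 -> V=0 FIRE
t=3: input=3 -> V=0 FIRE
t=4: input=4 -> V=0 FIRE
t=5: input=5 -> V=0 FIRE
t=6: input=3 -> V=0 FIRE
t=7: input=3 -> V=0 FIRE
t=8: input=2 -> V=0 FIRE

Answer: 0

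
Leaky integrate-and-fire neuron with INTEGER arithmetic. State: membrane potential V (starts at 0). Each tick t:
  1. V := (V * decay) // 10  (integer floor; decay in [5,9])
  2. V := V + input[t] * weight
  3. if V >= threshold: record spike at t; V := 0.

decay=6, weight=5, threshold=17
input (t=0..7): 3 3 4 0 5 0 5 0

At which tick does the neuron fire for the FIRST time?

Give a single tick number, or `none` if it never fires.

Answer: 1

Derivation:
t=0: input=3 -> V=15
t=1: input=3 -> V=0 FIRE
t=2: input=4 -> V=0 FIRE
t=3: input=0 -> V=0
t=4: input=5 -> V=0 FIRE
t=5: input=0 -> V=0
t=6: input=5 -> V=0 FIRE
t=7: input=0 -> V=0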